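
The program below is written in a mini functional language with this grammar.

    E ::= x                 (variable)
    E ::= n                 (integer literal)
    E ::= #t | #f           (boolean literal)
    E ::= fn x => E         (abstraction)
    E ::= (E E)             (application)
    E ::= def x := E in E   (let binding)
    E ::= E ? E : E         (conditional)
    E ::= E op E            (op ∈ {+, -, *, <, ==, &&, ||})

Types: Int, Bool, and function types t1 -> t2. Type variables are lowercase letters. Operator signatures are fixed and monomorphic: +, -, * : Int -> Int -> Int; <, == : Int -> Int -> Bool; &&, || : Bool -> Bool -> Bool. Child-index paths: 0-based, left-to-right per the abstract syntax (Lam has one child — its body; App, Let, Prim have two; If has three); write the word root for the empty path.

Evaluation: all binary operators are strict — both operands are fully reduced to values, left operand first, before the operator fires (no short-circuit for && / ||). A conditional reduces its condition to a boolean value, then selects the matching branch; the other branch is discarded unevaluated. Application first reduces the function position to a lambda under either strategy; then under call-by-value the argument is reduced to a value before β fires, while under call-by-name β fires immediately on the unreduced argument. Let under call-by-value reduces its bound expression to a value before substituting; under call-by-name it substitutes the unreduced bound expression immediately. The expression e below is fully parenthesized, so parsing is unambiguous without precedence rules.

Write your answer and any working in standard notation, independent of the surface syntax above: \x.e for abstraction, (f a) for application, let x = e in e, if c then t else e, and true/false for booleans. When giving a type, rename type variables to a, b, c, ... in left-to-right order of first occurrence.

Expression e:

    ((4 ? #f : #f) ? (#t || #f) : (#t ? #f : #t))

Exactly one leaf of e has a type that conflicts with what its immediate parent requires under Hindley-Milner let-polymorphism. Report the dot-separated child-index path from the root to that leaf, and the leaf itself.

Answer: 0.0 : 4

Trace:
  unify Int ~ Bool
  FAIL: mismatch Int ~ Bool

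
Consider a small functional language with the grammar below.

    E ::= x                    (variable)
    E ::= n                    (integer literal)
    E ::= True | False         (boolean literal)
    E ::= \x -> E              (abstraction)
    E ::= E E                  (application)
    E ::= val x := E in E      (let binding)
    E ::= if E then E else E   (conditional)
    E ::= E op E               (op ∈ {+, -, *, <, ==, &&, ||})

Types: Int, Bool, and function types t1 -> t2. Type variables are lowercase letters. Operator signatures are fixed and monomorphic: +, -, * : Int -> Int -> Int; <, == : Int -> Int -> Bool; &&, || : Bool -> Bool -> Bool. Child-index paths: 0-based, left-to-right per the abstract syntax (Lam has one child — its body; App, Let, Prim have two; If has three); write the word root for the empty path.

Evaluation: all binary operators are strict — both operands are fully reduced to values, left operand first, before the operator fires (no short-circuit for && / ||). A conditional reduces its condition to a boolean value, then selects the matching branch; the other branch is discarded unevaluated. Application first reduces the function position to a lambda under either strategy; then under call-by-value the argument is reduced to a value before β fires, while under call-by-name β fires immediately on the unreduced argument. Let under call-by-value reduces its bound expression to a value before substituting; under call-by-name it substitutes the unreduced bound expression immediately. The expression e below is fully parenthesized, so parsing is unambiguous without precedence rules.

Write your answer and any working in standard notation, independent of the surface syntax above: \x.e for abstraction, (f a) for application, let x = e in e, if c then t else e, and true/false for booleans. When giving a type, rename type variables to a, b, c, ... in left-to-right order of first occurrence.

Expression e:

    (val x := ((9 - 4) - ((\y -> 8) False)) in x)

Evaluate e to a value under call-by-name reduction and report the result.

Trace:
step 0: (let x = ((9 - 4) - ((\y.8) false)) in x)
step 1: [let@root] ((9 - 4) - ((\y.8) false))
step 2: [delta@0] (5 - ((\y.8) false))
step 3: [beta@1] (5 - 8)
step 4: [delta@root] -3

Answer: -3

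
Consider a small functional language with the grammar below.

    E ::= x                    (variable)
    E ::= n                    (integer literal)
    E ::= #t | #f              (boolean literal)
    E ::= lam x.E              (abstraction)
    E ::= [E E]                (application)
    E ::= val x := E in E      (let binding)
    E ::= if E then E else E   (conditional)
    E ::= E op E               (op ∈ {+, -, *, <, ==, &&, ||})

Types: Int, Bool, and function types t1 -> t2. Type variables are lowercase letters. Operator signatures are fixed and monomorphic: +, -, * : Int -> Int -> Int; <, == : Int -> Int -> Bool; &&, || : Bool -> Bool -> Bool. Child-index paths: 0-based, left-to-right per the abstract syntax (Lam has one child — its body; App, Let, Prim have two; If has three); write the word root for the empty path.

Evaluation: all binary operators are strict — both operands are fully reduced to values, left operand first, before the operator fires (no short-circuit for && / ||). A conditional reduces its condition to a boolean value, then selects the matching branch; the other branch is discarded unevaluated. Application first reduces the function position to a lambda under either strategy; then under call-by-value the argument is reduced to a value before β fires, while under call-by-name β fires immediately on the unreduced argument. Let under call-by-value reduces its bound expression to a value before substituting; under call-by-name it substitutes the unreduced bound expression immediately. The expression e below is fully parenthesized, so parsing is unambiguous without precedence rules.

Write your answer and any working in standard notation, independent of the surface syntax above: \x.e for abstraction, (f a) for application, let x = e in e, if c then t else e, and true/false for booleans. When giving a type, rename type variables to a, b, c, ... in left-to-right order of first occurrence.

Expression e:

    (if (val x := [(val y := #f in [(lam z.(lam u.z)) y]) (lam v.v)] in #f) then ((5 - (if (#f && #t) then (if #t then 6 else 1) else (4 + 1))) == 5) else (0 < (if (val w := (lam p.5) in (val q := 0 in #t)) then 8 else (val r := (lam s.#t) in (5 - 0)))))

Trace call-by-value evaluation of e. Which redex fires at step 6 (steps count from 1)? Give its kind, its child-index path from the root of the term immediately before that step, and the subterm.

Answer: let at 1.0 : (let w = (\p.5) in (let q = 0 in true))

Working:
step 0: (if (let x = ((let y = false in ((\z.(\u.z)) y)) (\v.v)) in false) then ((5 - (if (false && true) then (if true then 6 else 1) else (4 + 1))) == 5) else (0 < (if (let w = (\p.5) in (let q = 0 in true)) then 8 else (let r = (\s.true) in (5 - 0)))))
step 1: [let@0.0.0] (if (let x = (((\z.(\u.z)) false) (\v.v)) in false) then ((5 - (if (false && true) then (if true then 6 else 1) else (4 + 1))) == 5) else (0 < (if (let w = (\p.5) in (let q = 0 in true)) then 8 else (let r = (\s.true) in (5 - 0)))))
step 2: [beta@0.0.0] (if (let x = ((\u.false) (\v.v)) in false) then ((5 - (if (false && true) then (if true then 6 else 1) else (4 + 1))) == 5) else (0 < (if (let w = (\p.5) in (let q = 0 in true)) then 8 else (let r = (\s.true) in (5 - 0)))))
step 3: [beta@0.0] (if (let x = false in false) then ((5 - (if (false && true) then (if true then 6 else 1) else (4 + 1))) == 5) else (0 < (if (let w = (\p.5) in (let q = 0 in true)) then 8 else (let r = (\s.true) in (5 - 0)))))
step 4: [let@0] (if false then ((5 - (if (false && true) then (if true then 6 else 1) else (4 + 1))) == 5) else (0 < (if (let w = (\p.5) in (let q = 0 in true)) then 8 else (let r = (\s.true) in (5 - 0)))))
step 5: [if@root] (0 < (if (let w = (\p.5) in (let q = 0 in true)) then 8 else (let r = (\s.true) in (5 - 0))))
step 6: [let@1.0] (0 < (if (let q = 0 in true) then 8 else (let r = (\s.true) in (5 - 0))))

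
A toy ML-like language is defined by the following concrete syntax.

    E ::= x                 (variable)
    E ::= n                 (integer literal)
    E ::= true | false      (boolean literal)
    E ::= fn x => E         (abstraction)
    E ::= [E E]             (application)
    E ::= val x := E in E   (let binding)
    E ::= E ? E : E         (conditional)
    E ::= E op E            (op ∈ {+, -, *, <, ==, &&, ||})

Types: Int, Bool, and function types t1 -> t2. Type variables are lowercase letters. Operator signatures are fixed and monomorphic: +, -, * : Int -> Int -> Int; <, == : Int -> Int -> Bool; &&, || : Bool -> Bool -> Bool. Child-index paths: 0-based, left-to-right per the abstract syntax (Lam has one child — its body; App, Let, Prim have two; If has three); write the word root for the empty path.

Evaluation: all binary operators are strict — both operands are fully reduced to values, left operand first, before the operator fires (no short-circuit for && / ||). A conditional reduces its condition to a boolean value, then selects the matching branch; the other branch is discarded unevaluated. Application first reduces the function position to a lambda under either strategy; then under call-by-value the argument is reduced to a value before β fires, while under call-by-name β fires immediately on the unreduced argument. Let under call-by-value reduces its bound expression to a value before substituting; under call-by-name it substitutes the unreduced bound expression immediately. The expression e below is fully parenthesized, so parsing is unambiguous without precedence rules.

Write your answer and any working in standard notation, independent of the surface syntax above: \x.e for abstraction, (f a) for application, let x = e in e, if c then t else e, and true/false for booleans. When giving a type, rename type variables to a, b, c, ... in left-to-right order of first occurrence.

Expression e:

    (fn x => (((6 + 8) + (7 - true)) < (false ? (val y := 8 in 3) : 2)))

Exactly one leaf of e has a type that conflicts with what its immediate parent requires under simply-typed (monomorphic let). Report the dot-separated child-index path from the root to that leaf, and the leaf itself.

Derivation:
  unify Int ~ Int
  unify Int ~ Int
  unify Int ~ Int
  unify Int ~ Int
  unify Bool ~ Int
  FAIL: mismatch Bool ~ Int

Answer: 0.0.1.1 : true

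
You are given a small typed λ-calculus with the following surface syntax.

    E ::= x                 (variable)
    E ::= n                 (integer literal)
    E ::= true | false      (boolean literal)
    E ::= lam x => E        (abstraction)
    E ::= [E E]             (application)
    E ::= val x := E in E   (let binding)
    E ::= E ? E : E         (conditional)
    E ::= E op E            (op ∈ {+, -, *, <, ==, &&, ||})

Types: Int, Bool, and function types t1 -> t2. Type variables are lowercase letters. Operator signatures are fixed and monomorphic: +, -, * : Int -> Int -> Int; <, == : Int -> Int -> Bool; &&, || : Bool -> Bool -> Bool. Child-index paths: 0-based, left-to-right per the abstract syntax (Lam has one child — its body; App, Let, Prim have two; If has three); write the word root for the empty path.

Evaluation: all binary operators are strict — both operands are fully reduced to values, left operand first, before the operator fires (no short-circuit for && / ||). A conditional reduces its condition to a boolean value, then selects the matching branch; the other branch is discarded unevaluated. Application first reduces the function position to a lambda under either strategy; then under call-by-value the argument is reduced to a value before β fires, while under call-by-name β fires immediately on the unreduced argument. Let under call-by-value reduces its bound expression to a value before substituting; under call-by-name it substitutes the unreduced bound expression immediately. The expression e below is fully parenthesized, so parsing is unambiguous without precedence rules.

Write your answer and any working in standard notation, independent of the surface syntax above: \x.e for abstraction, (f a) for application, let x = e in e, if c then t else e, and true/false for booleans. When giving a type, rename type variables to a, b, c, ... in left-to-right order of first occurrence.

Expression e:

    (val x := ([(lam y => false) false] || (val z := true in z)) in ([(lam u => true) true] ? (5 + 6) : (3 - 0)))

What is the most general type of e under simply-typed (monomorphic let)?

Answer: Int

Working:
\y._ : a -> Bool
  unify a -> Bool ~ Bool -> b
  unify a ~ Bool
  unify Bool ~ b
_ _ : Bool
  unify Bool ~ Bool
let z : Bool
z : Bool
  unify Bool ~ Bool
let x : Bool
\u._ : c -> Bool
  unify c -> Bool ~ Bool -> d
  unify c ~ Bool
  unify Bool ~ d
_ _ : Bool
  unify Bool ~ Bool
  unify Int ~ Int
  unify Int ~ Int
  unify Int ~ Int
  unify Int ~ Int
  unify Int ~ Int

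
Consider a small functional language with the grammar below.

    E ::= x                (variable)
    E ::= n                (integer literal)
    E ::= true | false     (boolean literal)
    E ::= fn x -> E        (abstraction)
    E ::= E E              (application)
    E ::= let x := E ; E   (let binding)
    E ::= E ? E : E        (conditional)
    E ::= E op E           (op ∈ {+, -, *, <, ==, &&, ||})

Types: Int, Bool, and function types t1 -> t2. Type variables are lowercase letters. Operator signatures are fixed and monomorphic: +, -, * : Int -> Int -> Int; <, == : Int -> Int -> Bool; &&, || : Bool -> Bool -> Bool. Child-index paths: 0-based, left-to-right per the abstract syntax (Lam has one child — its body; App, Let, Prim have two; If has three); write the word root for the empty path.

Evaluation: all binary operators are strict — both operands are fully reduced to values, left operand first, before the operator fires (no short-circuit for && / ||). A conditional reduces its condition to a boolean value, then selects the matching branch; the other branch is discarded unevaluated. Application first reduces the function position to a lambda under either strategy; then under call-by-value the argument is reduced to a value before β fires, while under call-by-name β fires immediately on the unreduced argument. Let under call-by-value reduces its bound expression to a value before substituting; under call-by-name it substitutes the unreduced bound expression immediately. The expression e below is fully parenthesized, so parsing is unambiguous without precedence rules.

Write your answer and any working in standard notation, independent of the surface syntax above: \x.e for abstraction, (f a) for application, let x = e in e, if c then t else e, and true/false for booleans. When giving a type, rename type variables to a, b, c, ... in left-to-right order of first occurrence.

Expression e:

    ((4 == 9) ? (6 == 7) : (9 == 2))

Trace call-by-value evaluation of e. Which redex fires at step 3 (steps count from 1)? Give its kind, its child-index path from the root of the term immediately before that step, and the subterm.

Answer: delta at root : (9 == 2)

Derivation:
step 0: (if (4 == 9) then (6 == 7) else (9 == 2))
step 1: [delta@0] (if false then (6 == 7) else (9 == 2))
step 2: [if@root] (9 == 2)
step 3: [delta@root] false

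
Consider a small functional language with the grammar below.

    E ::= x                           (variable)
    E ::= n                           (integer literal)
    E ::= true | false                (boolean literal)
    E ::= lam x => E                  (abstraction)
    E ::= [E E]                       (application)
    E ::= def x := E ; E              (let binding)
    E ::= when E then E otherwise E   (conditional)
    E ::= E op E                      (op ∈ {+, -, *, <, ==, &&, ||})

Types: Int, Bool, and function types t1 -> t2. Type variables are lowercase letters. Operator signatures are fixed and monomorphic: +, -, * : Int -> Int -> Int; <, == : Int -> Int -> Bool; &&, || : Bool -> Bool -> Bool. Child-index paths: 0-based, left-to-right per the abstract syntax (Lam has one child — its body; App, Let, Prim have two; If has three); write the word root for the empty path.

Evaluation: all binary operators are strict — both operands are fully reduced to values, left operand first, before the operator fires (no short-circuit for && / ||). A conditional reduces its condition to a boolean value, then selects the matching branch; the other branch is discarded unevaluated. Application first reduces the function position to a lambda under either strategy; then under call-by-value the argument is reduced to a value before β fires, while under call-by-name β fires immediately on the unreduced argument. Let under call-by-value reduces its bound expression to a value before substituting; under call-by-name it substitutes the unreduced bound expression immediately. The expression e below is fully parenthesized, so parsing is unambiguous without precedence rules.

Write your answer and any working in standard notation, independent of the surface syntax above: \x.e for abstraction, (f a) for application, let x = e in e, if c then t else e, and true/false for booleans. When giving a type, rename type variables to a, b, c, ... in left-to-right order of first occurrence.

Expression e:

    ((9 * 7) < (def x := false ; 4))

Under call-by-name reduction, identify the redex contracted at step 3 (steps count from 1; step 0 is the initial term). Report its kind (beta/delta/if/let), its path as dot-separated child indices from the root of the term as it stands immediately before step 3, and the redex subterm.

Answer: delta at root : (63 < 4)

Working:
step 0: ((9 * 7) < (let x = false in 4))
step 1: [delta@0] (63 < (let x = false in 4))
step 2: [let@1] (63 < 4)
step 3: [delta@root] false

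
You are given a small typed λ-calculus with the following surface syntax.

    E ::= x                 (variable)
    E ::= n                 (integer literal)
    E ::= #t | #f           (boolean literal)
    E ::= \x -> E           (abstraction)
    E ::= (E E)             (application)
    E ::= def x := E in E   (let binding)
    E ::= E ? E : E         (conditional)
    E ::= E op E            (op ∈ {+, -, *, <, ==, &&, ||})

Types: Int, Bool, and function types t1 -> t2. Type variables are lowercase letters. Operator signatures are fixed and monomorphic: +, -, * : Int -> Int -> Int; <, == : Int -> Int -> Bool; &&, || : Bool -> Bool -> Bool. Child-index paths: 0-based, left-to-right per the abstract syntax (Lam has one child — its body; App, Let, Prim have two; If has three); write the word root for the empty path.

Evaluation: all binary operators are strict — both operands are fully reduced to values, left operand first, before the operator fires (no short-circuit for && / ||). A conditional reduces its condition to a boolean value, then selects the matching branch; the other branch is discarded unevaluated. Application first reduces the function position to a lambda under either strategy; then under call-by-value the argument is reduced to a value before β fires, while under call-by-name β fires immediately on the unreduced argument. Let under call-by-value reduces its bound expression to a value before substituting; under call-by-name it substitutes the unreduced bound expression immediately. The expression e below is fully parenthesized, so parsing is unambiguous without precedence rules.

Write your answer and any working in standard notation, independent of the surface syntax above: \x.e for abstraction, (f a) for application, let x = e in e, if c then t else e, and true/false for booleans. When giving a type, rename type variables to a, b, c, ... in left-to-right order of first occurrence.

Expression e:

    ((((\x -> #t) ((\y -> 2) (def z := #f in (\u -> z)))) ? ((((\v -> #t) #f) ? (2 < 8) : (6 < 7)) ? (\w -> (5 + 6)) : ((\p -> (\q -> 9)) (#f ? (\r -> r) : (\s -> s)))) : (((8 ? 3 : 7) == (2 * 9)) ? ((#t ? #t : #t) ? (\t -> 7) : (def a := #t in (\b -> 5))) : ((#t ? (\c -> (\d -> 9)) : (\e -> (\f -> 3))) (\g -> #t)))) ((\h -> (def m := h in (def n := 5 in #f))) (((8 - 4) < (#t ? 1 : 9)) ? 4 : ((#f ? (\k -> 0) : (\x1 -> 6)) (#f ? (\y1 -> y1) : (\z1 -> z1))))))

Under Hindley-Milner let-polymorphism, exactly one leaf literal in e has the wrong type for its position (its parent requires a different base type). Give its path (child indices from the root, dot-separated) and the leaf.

Working:
\x._ : a -> Bool
\y._ : b -> Int
let z : Bool
z : Bool
\u._ : c -> Bool
  unify b -> Int ~ (c -> Bool) -> d
  unify b ~ c -> Bool
  unify Int ~ d
_ _ : Int
  unify a -> Bool ~ Int -> e
  unify a ~ Int
  unify Bool ~ e
_ _ : Bool
  unify Bool ~ Bool
\v._ : f -> Bool
  unify f -> Bool ~ Bool -> g
  unify f ~ Bool
  unify Bool ~ g
_ _ : Bool
  unify Bool ~ Bool
  unify Int ~ Int
  unify Int ~ Int
  unify Int ~ Int
  unify Int ~ Int
  unify Bool ~ Bool
  unify Bool ~ Bool
  unify Int ~ Int
  unify Int ~ Int
\w._ : h -> Int
\q._ : j -> Int
\p._ : i -> j -> Int
  unify Bool ~ Bool
r : k
\r._ : k -> k
s : l
\s._ : l -> l
  unify k -> k ~ l -> l
  unify k ~ l
  unify l ~ l
  unify i -> j -> Int ~ (l -> l) -> m
  unify i ~ l -> l
  unify j -> Int ~ m
_ _ : j -> Int
  unify h -> Int ~ j -> Int
  unify h ~ j
  unify Int ~ Int
  unify Int ~ Bool
  FAIL: mismatch Int ~ Bool

Answer: 0.2.0.0.0 : 8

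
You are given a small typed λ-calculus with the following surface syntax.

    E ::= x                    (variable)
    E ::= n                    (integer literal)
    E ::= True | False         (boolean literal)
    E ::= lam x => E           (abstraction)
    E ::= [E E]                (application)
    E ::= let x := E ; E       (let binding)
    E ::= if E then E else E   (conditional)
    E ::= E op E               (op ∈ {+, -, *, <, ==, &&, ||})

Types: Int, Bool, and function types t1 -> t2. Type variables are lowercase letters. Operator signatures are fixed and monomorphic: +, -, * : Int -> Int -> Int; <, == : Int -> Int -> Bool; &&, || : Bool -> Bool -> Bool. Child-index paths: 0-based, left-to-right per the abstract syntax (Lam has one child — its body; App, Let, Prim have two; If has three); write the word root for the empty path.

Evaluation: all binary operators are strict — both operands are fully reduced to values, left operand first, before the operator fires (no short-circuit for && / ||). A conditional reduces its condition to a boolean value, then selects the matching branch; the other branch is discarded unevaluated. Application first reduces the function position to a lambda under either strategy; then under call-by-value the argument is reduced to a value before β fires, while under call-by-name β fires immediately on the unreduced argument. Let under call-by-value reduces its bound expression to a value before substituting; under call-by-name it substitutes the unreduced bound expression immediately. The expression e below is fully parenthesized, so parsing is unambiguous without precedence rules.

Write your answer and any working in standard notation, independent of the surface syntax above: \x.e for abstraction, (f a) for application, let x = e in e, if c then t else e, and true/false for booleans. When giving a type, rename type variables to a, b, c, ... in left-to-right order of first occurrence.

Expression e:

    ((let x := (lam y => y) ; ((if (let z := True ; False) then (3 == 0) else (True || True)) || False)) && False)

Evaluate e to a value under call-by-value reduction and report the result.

Working:
step 0: ((let x = (\y.y) in ((if (let z = true in false) then (3 == 0) else (true || true)) || false)) && false)
step 1: [let@0] (((if (let z = true in false) then (3 == 0) else (true || true)) || false) && false)
step 2: [let@0.0.0] (((if false then (3 == 0) else (true || true)) || false) && false)
step 3: [if@0.0] (((true || true) || false) && false)
step 4: [delta@0.0] ((true || false) && false)
step 5: [delta@0] (true && false)
step 6: [delta@root] false

Answer: false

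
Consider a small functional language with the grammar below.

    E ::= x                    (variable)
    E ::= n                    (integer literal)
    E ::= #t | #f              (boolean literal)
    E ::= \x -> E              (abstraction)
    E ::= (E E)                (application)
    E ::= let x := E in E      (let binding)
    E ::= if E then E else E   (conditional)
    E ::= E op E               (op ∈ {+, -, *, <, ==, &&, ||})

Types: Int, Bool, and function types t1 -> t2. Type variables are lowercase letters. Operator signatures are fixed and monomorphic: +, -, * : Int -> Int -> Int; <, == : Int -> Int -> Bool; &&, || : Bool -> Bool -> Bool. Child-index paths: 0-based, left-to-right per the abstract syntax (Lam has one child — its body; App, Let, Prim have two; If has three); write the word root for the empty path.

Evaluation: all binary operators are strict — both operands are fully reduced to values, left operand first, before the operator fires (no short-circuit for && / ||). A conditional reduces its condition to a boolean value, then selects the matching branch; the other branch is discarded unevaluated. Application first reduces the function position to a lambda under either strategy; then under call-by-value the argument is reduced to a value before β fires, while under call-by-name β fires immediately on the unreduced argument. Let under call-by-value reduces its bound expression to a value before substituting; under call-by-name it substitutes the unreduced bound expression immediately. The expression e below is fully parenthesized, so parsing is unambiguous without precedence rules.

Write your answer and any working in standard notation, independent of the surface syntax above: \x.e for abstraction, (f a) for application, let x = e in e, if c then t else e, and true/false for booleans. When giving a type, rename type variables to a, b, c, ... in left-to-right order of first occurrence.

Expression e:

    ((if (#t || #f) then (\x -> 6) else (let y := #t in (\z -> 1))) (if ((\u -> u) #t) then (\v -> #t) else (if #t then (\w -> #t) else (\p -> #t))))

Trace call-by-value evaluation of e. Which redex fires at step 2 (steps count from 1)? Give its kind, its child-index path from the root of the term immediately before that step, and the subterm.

Trace:
step 0: ((if (true || false) then (\x.6) else (let y = true in (\z.1))) (if ((\u.u) true) then (\v.true) else (if true then (\w.true) else (\p.true))))
step 1: [delta@0.0] ((if true then (\x.6) else (let y = true in (\z.1))) (if ((\u.u) true) then (\v.true) else (if true then (\w.true) else (\p.true))))
step 2: [if@0] ((\x.6) (if ((\u.u) true) then (\v.true) else (if true then (\w.true) else (\p.true))))

Answer: if at 0 : (if true then (\x.6) else (let y = true in (\z.1)))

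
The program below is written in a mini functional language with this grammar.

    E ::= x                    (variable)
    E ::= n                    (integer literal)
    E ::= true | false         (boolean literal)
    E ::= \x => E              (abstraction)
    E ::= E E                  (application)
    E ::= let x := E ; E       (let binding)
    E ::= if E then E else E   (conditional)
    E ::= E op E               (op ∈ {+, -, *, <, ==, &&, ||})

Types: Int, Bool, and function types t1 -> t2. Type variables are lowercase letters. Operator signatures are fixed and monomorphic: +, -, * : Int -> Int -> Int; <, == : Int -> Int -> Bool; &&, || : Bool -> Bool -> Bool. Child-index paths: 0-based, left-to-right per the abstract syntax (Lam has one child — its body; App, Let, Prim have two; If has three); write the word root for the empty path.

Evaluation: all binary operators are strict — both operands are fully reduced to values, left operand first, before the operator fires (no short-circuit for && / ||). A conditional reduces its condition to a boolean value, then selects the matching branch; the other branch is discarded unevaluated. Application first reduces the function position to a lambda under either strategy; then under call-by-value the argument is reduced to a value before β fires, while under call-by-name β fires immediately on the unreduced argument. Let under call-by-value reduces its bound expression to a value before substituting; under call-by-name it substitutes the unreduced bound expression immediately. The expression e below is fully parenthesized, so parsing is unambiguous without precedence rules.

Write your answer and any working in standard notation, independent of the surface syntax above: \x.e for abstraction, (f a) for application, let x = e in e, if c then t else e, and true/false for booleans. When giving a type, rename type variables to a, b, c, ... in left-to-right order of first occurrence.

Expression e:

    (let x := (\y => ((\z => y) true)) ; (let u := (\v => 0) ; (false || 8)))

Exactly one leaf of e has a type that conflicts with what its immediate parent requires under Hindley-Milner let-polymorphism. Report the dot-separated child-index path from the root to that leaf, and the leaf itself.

Answer: 1.1.1 : 8

Derivation:
y : a
\z._ : b -> a
  unify b -> a ~ Bool -> c
  unify b ~ Bool
  unify a ~ c
_ _ : c
\y._ : c -> c
let x : forall. c -> c
\v._ : d -> Int
let u : forall. d -> Int
  unify Bool ~ Bool
  unify Int ~ Bool
  FAIL: mismatch Int ~ Bool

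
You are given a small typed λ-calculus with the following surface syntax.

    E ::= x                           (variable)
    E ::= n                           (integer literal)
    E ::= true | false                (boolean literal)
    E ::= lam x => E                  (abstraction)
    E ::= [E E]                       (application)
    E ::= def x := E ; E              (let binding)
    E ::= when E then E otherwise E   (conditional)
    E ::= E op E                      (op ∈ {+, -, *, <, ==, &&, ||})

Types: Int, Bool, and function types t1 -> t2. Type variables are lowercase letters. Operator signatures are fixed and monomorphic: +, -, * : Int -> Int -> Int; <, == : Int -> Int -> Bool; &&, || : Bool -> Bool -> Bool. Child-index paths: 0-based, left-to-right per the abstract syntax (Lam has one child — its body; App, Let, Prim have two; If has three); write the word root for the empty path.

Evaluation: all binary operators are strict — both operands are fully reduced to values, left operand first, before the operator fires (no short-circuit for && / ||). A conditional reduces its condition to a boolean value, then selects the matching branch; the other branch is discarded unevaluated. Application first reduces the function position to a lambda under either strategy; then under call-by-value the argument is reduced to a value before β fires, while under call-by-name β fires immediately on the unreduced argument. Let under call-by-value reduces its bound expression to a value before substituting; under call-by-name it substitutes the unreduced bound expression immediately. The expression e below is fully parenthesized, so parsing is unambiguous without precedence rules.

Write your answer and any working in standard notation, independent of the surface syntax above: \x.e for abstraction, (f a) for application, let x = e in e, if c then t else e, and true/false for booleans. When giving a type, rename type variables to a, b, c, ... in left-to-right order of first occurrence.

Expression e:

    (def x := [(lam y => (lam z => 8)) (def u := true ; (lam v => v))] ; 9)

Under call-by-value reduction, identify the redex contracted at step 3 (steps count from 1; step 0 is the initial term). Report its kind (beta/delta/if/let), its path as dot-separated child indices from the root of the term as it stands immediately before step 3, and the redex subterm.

Answer: let at root : (let x = (\z.8) in 9)

Trace:
step 0: (let x = ((\y.(\z.8)) (let u = true in (\v.v))) in 9)
step 1: [let@0.1] (let x = ((\y.(\z.8)) (\v.v)) in 9)
step 2: [beta@0] (let x = (\z.8) in 9)
step 3: [let@root] 9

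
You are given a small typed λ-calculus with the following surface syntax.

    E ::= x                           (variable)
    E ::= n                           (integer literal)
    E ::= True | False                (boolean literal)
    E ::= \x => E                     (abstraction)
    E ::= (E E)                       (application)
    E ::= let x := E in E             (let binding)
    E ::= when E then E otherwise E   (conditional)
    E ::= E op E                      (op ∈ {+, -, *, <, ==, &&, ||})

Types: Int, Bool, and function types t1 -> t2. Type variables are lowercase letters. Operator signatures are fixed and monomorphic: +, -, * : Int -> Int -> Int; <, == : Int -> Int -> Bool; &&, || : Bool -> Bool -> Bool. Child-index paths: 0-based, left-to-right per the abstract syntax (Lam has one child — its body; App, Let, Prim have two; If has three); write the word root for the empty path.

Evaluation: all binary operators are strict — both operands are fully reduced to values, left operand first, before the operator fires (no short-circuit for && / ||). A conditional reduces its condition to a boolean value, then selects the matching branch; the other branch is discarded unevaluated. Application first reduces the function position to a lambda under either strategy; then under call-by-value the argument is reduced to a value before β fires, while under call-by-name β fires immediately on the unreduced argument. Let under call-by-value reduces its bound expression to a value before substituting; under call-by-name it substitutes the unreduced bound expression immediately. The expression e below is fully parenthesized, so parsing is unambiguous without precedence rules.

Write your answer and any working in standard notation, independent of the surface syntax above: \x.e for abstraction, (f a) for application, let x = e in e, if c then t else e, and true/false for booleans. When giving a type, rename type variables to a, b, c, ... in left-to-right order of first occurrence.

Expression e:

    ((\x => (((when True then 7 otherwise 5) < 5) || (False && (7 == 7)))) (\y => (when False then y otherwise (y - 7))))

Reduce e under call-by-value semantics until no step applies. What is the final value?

Answer: false

Trace:
step 0: ((\x.(((if true then 7 else 5) < 5) || (false && (7 == 7)))) (\y.(if false then y else (y - 7))))
step 1: [beta@root] (((if true then 7 else 5) < 5) || (false && (7 == 7)))
step 2: [if@0.0] ((7 < 5) || (false && (7 == 7)))
step 3: [delta@0] (false || (false && (7 == 7)))
step 4: [delta@1.1] (false || (false && true))
step 5: [delta@1] (false || false)
step 6: [delta@root] false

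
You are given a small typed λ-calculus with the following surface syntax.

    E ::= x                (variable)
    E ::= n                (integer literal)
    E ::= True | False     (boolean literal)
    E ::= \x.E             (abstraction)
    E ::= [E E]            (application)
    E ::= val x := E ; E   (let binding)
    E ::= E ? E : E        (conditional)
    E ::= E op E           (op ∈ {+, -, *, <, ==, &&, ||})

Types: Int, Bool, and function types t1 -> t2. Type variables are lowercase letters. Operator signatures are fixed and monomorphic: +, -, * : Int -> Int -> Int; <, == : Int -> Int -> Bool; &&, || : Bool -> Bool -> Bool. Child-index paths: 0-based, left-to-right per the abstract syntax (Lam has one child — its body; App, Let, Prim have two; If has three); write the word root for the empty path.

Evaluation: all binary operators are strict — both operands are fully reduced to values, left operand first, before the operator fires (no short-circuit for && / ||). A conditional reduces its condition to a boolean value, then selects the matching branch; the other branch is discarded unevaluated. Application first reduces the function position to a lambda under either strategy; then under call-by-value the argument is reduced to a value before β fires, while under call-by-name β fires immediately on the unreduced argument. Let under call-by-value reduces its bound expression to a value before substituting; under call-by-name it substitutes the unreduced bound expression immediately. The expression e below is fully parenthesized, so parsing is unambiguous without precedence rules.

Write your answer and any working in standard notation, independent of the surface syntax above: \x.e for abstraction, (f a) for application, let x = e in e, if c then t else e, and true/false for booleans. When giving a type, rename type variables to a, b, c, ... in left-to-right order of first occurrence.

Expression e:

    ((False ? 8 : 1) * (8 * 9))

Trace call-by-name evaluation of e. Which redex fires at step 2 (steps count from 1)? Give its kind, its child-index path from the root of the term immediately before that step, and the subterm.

Working:
step 0: ((if false then 8 else 1) * (8 * 9))
step 1: [if@0] (1 * (8 * 9))
step 2: [delta@1] (1 * 72)

Answer: delta at 1 : (8 * 9)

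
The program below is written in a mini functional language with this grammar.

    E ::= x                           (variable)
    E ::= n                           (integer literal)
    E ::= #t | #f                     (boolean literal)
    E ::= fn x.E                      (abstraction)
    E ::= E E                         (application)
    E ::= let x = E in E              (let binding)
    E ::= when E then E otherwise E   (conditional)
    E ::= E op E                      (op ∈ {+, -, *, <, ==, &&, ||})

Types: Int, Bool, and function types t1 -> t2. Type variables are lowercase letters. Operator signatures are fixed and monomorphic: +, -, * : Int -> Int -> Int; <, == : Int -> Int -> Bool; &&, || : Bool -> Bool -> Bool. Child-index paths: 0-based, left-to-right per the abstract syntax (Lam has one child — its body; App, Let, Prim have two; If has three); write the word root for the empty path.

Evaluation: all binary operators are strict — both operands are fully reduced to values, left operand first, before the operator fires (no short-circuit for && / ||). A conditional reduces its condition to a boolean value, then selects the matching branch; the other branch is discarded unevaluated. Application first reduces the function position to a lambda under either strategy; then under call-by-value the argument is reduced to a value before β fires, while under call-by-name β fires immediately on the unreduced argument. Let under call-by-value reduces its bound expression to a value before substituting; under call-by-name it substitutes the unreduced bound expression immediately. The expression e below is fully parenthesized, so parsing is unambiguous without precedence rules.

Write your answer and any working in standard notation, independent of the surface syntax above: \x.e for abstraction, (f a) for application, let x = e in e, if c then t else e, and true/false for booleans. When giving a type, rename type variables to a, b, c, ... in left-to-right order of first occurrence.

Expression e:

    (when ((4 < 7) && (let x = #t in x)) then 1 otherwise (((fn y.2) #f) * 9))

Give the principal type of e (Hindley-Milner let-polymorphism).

Derivation:
  unify Int ~ Int
  unify Int ~ Int
  unify Bool ~ Bool
let x : Bool
x : Bool
  unify Bool ~ Bool
  unify Bool ~ Bool
\y._ : a -> Int
  unify a -> Int ~ Bool -> b
  unify a ~ Bool
  unify Int ~ b
_ _ : Int
  unify Int ~ Int
  unify Int ~ Int
  unify Int ~ Int

Answer: Int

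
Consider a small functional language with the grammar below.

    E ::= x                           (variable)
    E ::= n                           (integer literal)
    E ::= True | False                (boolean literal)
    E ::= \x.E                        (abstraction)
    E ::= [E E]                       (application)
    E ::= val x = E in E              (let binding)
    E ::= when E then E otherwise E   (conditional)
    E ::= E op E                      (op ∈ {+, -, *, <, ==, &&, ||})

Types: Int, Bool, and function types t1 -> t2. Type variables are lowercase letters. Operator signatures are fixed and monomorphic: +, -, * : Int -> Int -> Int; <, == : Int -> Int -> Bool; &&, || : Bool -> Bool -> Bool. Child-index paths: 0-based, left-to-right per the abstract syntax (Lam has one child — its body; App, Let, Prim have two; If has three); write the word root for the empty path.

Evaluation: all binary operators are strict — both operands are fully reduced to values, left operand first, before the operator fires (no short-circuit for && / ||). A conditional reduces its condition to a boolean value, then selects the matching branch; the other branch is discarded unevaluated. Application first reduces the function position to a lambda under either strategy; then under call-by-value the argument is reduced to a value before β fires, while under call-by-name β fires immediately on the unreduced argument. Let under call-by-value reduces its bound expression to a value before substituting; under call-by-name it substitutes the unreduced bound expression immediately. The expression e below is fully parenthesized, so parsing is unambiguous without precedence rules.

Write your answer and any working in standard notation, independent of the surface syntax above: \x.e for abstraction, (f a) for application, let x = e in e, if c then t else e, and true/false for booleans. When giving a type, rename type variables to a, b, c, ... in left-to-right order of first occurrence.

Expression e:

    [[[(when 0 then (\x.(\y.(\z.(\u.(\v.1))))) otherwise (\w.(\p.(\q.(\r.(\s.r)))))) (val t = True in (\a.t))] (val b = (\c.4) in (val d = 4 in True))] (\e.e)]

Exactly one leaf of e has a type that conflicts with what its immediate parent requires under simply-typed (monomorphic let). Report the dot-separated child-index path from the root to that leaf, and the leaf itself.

Derivation:
  unify Int ~ Bool
  FAIL: mismatch Int ~ Bool

Answer: 0.0.0.0 : 0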